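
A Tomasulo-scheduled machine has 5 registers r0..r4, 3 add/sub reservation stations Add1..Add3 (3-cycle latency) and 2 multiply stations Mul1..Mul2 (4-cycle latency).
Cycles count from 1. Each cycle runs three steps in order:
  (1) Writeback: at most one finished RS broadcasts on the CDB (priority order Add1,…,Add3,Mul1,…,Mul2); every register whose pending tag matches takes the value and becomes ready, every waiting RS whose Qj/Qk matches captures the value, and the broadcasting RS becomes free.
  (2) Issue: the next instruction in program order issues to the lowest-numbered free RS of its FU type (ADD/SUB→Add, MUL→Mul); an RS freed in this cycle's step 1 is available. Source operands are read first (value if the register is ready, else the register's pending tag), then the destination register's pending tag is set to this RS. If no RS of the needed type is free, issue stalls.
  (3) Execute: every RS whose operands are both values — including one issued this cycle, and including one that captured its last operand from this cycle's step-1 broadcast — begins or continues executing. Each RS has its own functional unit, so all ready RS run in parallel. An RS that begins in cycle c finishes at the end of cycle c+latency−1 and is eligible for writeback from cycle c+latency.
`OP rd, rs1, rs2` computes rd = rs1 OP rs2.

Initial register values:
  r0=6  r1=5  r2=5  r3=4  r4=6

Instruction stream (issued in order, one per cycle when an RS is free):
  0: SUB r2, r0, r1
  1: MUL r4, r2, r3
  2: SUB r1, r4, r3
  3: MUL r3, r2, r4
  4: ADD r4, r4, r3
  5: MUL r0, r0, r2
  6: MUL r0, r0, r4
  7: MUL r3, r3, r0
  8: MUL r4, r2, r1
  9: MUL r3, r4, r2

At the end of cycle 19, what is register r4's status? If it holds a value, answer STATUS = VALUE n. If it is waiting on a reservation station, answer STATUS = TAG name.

cycle 1: issue SUB r2<-Add1 // r0:6,r1:5,r2:Add1,r3:4,r4:6
cycle 2: issue MUL r4<-Mul1 // r0:6,r1:5,r2:Add1,r3:4,r4:Mul1
cycle 3: issue SUB r1<-Add2 // r0:6,r1:Add2,r2:Add1,r3:4,r4:Mul1
cycle 4: CDB Add1=1; issue MUL r3<-Mul2 // r0:6,r1:Add2,r2:1,r3:Mul2,r4:Mul1
cycle 5: issue ADD r4<-Add1 // r0:6,r1:Add2,r2:1,r3:Mul2,r4:Add1
cycle 6: stall // r0:6,r1:Add2,r2:1,r3:Mul2,r4:Add1
cycle 7: stall // r0:6,r1:Add2,r2:1,r3:Mul2,r4:Add1
cycle 8: CDB Mul1=4; issue MUL r0<-Mul1 // r0:Mul1,r1:Add2,r2:1,r3:Mul2,r4:Add1
cycle 9: stall // r0:Mul1,r1:Add2,r2:1,r3:Mul2,r4:Add1
cycle 10: stall // r0:Mul1,r1:Add2,r2:1,r3:Mul2,r4:Add1
cycle 11: CDB Add2=0; stall // r0:Mul1,r1:0,r2:1,r3:Mul2,r4:Add1
cycle 12: CDB Mul1=6; issue MUL r0<-Mul1 // r0:Mul1,r1:0,r2:1,r3:Mul2,r4:Add1
cycle 13: CDB Mul2=4; issue MUL r3<-Mul2 // r0:Mul1,r1:0,r2:1,r3:Mul2,r4:Add1
cycle 14: stall // r0:Mul1,r1:0,r2:1,r3:Mul2,r4:Add1
cycle 15: stall // r0:Mul1,r1:0,r2:1,r3:Mul2,r4:Add1
cycle 16: CDB Add1=8; stall // r0:Mul1,r1:0,r2:1,r3:Mul2,r4:8
cycle 17: stall // r0:Mul1,r1:0,r2:1,r3:Mul2,r4:8
cycle 18: stall // r0:Mul1,r1:0,r2:1,r3:Mul2,r4:8
cycle 19: stall // r0:Mul1,r1:0,r2:1,r3:Mul2,r4:8

STATUS = VALUE 8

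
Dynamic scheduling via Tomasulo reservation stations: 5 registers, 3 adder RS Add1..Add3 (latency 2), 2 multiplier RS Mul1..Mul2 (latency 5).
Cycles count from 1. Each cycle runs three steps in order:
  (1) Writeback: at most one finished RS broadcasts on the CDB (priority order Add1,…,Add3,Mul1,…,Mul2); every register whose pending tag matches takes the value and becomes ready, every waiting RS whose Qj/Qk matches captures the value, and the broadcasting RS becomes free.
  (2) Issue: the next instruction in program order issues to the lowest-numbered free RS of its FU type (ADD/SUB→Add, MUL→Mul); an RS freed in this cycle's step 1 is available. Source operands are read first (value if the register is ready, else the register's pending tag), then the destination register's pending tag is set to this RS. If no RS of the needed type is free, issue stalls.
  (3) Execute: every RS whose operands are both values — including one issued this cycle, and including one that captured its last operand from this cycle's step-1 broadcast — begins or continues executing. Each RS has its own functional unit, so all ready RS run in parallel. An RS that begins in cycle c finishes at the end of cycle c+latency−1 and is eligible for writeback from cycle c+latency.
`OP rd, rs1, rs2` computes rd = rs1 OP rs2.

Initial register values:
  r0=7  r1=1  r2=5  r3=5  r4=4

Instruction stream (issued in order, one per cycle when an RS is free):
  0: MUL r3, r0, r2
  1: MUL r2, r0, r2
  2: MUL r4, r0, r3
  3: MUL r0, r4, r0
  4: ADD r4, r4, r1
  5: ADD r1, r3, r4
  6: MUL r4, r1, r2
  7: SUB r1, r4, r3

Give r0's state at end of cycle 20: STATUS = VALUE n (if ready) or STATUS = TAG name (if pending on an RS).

  c1: issue MUL r3<-Mul1  regs: r0:7,r1:1,r2:5,r3:Mul1,r4:4
  c2: issue MUL r2<-Mul2  regs: r0:7,r1:1,r2:Mul2,r3:Mul1,r4:4
  c3: stall  regs: r0:7,r1:1,r2:Mul2,r3:Mul1,r4:4
  c4: stall  regs: r0:7,r1:1,r2:Mul2,r3:Mul1,r4:4
  c5: stall  regs: r0:7,r1:1,r2:Mul2,r3:Mul1,r4:4
  c6: CDB Mul1=35; issue MUL r4<-Mul1  regs: r0:7,r1:1,r2:Mul2,r3:35,r4:Mul1
  c7: CDB Mul2=35; issue MUL r0<-Mul2  regs: r0:Mul2,r1:1,r2:35,r3:35,r4:Mul1
  c8: issue ADD r4<-Add1  regs: r0:Mul2,r1:1,r2:35,r3:35,r4:Add1
  c9: issue ADD r1<-Add2  regs: r0:Mul2,r1:Add2,r2:35,r3:35,r4:Add1
  c10: stall  regs: r0:Mul2,r1:Add2,r2:35,r3:35,r4:Add1
  c11: CDB Mul1=245; issue MUL r4<-Mul1  regs: r0:Mul2,r1:Add2,r2:35,r3:35,r4:Mul1
  c12: issue SUB r1<-Add3  regs: r0:Mul2,r1:Add3,r2:35,r3:35,r4:Mul1
  c13: CDB Add1=246  regs: r0:Mul2,r1:Add3,r2:35,r3:35,r4:Mul1
  c14: -  regs: r0:Mul2,r1:Add3,r2:35,r3:35,r4:Mul1
  c15: CDB Add2=281  regs: r0:Mul2,r1:Add3,r2:35,r3:35,r4:Mul1
  c16: CDB Mul2=1715  regs: r0:1715,r1:Add3,r2:35,r3:35,r4:Mul1
  c17: -  regs: r0:1715,r1:Add3,r2:35,r3:35,r4:Mul1
  c18: -  regs: r0:1715,r1:Add3,r2:35,r3:35,r4:Mul1
  c19: -  regs: r0:1715,r1:Add3,r2:35,r3:35,r4:Mul1
  c20: CDB Mul1=9835  regs: r0:1715,r1:Add3,r2:35,r3:35,r4:9835

STATUS = VALUE 1715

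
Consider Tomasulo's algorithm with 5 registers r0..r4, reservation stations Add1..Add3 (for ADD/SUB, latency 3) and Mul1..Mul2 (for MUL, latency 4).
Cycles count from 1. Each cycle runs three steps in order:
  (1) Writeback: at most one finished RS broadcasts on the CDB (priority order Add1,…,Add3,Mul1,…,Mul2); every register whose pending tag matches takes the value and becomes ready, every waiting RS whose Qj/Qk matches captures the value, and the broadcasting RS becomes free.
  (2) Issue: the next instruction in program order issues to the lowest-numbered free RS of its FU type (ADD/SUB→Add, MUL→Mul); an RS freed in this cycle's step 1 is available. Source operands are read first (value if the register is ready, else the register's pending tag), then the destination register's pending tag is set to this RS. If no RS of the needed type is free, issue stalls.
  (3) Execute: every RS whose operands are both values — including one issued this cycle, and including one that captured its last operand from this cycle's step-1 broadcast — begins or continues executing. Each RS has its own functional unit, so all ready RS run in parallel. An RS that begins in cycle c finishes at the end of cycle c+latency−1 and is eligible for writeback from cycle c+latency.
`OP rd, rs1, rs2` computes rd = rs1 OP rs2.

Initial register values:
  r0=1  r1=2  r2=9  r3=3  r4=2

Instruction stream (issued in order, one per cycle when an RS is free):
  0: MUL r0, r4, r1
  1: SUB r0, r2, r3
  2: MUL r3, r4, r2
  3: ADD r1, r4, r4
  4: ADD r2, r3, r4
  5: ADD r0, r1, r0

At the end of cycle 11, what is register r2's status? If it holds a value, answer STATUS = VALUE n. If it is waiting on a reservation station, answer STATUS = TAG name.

STATUS = VALUE 20

cycle 1: issue MUL r0<-Mul1 // r0:Mul1,r1:2,r2:9,r3:3,r4:2
cycle 2: issue SUB r0<-Add1 // r0:Add1,r1:2,r2:9,r3:3,r4:2
cycle 3: issue MUL r3<-Mul2 // r0:Add1,r1:2,r2:9,r3:Mul2,r4:2
cycle 4: issue ADD r1<-Add2 // r0:Add1,r1:Add2,r2:9,r3:Mul2,r4:2
cycle 5: CDB Add1=6; issue ADD r2<-Add1 // r0:6,r1:Add2,r2:Add1,r3:Mul2,r4:2
cycle 6: CDB Mul1=4; issue ADD r0<-Add3 // r0:Add3,r1:Add2,r2:Add1,r3:Mul2,r4:2
cycle 7: CDB Add2=4 // r0:Add3,r1:4,r2:Add1,r3:Mul2,r4:2
cycle 8: CDB Mul2=18 // r0:Add3,r1:4,r2:Add1,r3:18,r4:2
cycle 9: - // r0:Add3,r1:4,r2:Add1,r3:18,r4:2
cycle 10: CDB Add3=10 // r0:10,r1:4,r2:Add1,r3:18,r4:2
cycle 11: CDB Add1=20 // r0:10,r1:4,r2:20,r3:18,r4:2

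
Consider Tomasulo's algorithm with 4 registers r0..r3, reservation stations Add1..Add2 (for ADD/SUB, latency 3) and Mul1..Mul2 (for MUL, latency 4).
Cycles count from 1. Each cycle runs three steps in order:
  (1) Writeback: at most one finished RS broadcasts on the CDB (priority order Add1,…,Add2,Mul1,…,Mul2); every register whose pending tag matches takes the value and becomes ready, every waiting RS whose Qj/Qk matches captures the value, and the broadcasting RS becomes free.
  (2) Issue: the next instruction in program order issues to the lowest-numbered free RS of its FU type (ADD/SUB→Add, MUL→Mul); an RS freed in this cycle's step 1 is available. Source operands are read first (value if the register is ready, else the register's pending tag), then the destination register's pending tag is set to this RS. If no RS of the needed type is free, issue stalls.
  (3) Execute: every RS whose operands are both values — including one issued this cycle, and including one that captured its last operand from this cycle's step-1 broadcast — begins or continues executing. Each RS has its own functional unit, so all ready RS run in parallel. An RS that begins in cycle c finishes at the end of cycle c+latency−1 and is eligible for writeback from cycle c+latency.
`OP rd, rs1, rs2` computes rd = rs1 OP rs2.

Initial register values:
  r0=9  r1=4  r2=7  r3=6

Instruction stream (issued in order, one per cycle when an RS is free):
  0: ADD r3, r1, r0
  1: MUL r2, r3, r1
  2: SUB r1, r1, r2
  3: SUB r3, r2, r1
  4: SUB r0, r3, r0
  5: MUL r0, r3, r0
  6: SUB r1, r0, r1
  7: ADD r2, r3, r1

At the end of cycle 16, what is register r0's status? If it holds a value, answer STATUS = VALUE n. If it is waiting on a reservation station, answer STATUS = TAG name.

cycle 1: issue ADD r3<-Add1 // r0:9,r1:4,r2:7,r3:Add1
cycle 2: issue MUL r2<-Mul1 // r0:9,r1:4,r2:Mul1,r3:Add1
cycle 3: issue SUB r1<-Add2 // r0:9,r1:Add2,r2:Mul1,r3:Add1
cycle 4: CDB Add1=13; issue SUB r3<-Add1 // r0:9,r1:Add2,r2:Mul1,r3:Add1
cycle 5: stall // r0:9,r1:Add2,r2:Mul1,r3:Add1
cycle 6: stall // r0:9,r1:Add2,r2:Mul1,r3:Add1
cycle 7: stall // r0:9,r1:Add2,r2:Mul1,r3:Add1
cycle 8: CDB Mul1=52; stall // r0:9,r1:Add2,r2:52,r3:Add1
cycle 9: stall // r0:9,r1:Add2,r2:52,r3:Add1
cycle 10: stall // r0:9,r1:Add2,r2:52,r3:Add1
cycle 11: CDB Add2=-48; issue SUB r0<-Add2 // r0:Add2,r1:-48,r2:52,r3:Add1
cycle 12: issue MUL r0<-Mul1 // r0:Mul1,r1:-48,r2:52,r3:Add1
cycle 13: stall // r0:Mul1,r1:-48,r2:52,r3:Add1
cycle 14: CDB Add1=100; issue SUB r1<-Add1 // r0:Mul1,r1:Add1,r2:52,r3:100
cycle 15: stall // r0:Mul1,r1:Add1,r2:52,r3:100
cycle 16: stall // r0:Mul1,r1:Add1,r2:52,r3:100

STATUS = TAG Mul1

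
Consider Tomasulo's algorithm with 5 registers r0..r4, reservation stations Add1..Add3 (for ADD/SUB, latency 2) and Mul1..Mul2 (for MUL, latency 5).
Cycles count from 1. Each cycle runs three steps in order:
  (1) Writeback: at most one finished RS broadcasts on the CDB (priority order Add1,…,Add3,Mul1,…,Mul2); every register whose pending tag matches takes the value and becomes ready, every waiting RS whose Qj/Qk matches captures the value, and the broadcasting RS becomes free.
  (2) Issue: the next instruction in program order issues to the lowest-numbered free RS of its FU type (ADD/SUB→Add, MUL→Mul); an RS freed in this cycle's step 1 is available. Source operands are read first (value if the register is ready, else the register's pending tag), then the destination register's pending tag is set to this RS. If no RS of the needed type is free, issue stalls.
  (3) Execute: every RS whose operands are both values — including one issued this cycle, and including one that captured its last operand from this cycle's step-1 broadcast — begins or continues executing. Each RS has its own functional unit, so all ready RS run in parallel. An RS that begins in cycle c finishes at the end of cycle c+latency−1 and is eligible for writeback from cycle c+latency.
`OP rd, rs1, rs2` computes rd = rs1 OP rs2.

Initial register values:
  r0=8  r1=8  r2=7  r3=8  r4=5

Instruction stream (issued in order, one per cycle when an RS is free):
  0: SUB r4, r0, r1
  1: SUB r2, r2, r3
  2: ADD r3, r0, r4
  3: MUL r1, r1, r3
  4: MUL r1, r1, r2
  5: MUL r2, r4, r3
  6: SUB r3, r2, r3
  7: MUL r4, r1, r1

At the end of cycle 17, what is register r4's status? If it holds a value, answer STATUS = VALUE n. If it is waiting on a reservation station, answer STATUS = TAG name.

STATUS = TAG Mul1

c1: issue SUB r4<-Add1 | r0:8,r1:8,r2:7,r3:8,r4:Add1
c2: issue SUB r2<-Add2 | r0:8,r1:8,r2:Add2,r3:8,r4:Add1
c3: CDB Add1=0; issue ADD r3<-Add1 | r0:8,r1:8,r2:Add2,r3:Add1,r4:0
c4: CDB Add2=-1; issue MUL r1<-Mul1 | r0:8,r1:Mul1,r2:-1,r3:Add1,r4:0
c5: CDB Add1=8; issue MUL r1<-Mul2 | r0:8,r1:Mul2,r2:-1,r3:8,r4:0
c6: stall | r0:8,r1:Mul2,r2:-1,r3:8,r4:0
c7: stall | r0:8,r1:Mul2,r2:-1,r3:8,r4:0
c8: stall | r0:8,r1:Mul2,r2:-1,r3:8,r4:0
c9: stall | r0:8,r1:Mul2,r2:-1,r3:8,r4:0
c10: CDB Mul1=64; issue MUL r2<-Mul1 | r0:8,r1:Mul2,r2:Mul1,r3:8,r4:0
c11: issue SUB r3<-Add1 | r0:8,r1:Mul2,r2:Mul1,r3:Add1,r4:0
c12: stall | r0:8,r1:Mul2,r2:Mul1,r3:Add1,r4:0
c13: stall | r0:8,r1:Mul2,r2:Mul1,r3:Add1,r4:0
c14: stall | r0:8,r1:Mul2,r2:Mul1,r3:Add1,r4:0
c15: CDB Mul1=0; issue MUL r4<-Mul1 | r0:8,r1:Mul2,r2:0,r3:Add1,r4:Mul1
c16: CDB Mul2=-64 | r0:8,r1:-64,r2:0,r3:Add1,r4:Mul1
c17: CDB Add1=-8 | r0:8,r1:-64,r2:0,r3:-8,r4:Mul1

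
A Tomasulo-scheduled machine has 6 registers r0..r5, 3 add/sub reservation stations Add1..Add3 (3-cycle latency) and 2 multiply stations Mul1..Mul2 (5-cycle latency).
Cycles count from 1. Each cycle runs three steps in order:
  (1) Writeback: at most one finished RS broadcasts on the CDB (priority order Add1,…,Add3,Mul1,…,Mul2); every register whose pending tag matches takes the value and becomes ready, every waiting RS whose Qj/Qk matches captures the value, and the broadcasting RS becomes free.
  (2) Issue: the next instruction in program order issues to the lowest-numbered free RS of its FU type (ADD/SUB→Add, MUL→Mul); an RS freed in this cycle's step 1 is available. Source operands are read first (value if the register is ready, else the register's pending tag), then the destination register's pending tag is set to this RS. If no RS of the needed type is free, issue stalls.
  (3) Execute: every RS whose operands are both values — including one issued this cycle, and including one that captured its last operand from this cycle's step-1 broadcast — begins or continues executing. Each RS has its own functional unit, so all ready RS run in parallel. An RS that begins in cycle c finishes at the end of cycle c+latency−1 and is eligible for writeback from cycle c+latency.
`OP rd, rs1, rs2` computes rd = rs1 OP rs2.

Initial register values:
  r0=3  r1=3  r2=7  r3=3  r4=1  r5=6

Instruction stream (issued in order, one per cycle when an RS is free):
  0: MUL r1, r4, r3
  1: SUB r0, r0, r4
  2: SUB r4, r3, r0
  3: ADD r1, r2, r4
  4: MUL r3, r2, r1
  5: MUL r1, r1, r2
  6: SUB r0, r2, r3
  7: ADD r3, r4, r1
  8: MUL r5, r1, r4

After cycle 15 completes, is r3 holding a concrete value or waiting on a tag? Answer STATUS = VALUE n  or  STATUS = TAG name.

  c1: issue MUL r1<-Mul1  regs: r0:3,r1:Mul1,r2:7,r3:3,r4:1,r5:6
  c2: issue SUB r0<-Add1  regs: r0:Add1,r1:Mul1,r2:7,r3:3,r4:1,r5:6
  c3: issue SUB r4<-Add2  regs: r0:Add1,r1:Mul1,r2:7,r3:3,r4:Add2,r5:6
  c4: issue ADD r1<-Add3  regs: r0:Add1,r1:Add3,r2:7,r3:3,r4:Add2,r5:6
  c5: CDB Add1=2; issue MUL r3<-Mul2  regs: r0:2,r1:Add3,r2:7,r3:Mul2,r4:Add2,r5:6
  c6: CDB Mul1=3; issue MUL r1<-Mul1  regs: r0:2,r1:Mul1,r2:7,r3:Mul2,r4:Add2,r5:6
  c7: issue SUB r0<-Add1  regs: r0:Add1,r1:Mul1,r2:7,r3:Mul2,r4:Add2,r5:6
  c8: CDB Add2=1; issue ADD r3<-Add2  regs: r0:Add1,r1:Mul1,r2:7,r3:Add2,r4:1,r5:6
  c9: stall  regs: r0:Add1,r1:Mul1,r2:7,r3:Add2,r4:1,r5:6
  c10: stall  regs: r0:Add1,r1:Mul1,r2:7,r3:Add2,r4:1,r5:6
  c11: CDB Add3=8; stall  regs: r0:Add1,r1:Mul1,r2:7,r3:Add2,r4:1,r5:6
  c12: stall  regs: r0:Add1,r1:Mul1,r2:7,r3:Add2,r4:1,r5:6
  c13: stall  regs: r0:Add1,r1:Mul1,r2:7,r3:Add2,r4:1,r5:6
  c14: stall  regs: r0:Add1,r1:Mul1,r2:7,r3:Add2,r4:1,r5:6
  c15: stall  regs: r0:Add1,r1:Mul1,r2:7,r3:Add2,r4:1,r5:6

STATUS = TAG Add2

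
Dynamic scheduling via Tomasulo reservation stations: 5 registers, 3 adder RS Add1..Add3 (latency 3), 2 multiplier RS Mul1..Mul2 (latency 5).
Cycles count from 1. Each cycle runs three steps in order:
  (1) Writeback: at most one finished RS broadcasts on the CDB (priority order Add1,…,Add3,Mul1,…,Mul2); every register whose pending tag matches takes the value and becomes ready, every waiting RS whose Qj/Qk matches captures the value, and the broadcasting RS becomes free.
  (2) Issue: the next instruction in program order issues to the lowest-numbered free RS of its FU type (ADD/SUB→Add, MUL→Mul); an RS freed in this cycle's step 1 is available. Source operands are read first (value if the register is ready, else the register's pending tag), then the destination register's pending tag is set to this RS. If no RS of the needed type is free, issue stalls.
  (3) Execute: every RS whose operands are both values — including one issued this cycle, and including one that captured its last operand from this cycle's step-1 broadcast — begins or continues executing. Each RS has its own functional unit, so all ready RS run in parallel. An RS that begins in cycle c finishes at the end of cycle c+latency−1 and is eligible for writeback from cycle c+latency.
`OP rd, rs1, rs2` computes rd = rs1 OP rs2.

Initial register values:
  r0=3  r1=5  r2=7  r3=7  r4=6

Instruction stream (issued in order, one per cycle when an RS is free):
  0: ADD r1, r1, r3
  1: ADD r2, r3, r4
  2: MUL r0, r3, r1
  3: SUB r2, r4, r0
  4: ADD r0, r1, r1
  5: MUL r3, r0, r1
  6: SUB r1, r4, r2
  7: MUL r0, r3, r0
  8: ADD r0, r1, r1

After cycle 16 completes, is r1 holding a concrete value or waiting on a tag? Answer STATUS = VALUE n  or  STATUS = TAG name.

STATUS = VALUE 84

cycle 1: issue ADD r1<-Add1 // r0:3,r1:Add1,r2:7,r3:7,r4:6
cycle 2: issue ADD r2<-Add2 // r0:3,r1:Add1,r2:Add2,r3:7,r4:6
cycle 3: issue MUL r0<-Mul1 // r0:Mul1,r1:Add1,r2:Add2,r3:7,r4:6
cycle 4: CDB Add1=12; issue SUB r2<-Add1 // r0:Mul1,r1:12,r2:Add1,r3:7,r4:6
cycle 5: CDB Add2=13; issue ADD r0<-Add2 // r0:Add2,r1:12,r2:Add1,r3:7,r4:6
cycle 6: issue MUL r3<-Mul2 // r0:Add2,r1:12,r2:Add1,r3:Mul2,r4:6
cycle 7: issue SUB r1<-Add3 // r0:Add2,r1:Add3,r2:Add1,r3:Mul2,r4:6
cycle 8: CDB Add2=24; stall // r0:24,r1:Add3,r2:Add1,r3:Mul2,r4:6
cycle 9: CDB Mul1=84; issue MUL r0<-Mul1 // r0:Mul1,r1:Add3,r2:Add1,r3:Mul2,r4:6
cycle 10: issue ADD r0<-Add2 // r0:Add2,r1:Add3,r2:Add1,r3:Mul2,r4:6
cycle 11: - // r0:Add2,r1:Add3,r2:Add1,r3:Mul2,r4:6
cycle 12: CDB Add1=-78 // r0:Add2,r1:Add3,r2:-78,r3:Mul2,r4:6
cycle 13: CDB Mul2=288 // r0:Add2,r1:Add3,r2:-78,r3:288,r4:6
cycle 14: - // r0:Add2,r1:Add3,r2:-78,r3:288,r4:6
cycle 15: CDB Add3=84 // r0:Add2,r1:84,r2:-78,r3:288,r4:6
cycle 16: - // r0:Add2,r1:84,r2:-78,r3:288,r4:6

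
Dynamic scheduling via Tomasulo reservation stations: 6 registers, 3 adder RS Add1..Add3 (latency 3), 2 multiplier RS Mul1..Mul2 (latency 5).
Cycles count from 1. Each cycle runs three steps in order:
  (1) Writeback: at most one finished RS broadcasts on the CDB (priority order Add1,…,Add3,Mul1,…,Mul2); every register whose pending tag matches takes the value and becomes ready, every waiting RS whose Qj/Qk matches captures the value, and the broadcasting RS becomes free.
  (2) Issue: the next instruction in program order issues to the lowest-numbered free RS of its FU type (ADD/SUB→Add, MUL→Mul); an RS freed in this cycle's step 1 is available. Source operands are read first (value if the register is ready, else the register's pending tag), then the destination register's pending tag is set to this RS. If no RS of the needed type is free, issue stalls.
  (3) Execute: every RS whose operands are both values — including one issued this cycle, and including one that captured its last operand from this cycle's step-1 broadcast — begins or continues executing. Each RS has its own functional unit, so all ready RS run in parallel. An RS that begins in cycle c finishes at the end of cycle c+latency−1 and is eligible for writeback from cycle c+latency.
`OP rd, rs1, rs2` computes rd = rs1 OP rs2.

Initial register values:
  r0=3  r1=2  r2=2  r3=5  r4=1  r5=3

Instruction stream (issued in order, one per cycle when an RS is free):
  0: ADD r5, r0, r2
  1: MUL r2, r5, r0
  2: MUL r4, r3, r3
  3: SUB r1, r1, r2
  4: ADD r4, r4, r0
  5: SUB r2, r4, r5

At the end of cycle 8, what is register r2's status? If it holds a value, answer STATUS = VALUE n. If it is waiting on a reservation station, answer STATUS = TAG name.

c1: issue ADD r5<-Add1 | r0:3,r1:2,r2:2,r3:5,r4:1,r5:Add1
c2: issue MUL r2<-Mul1 | r0:3,r1:2,r2:Mul1,r3:5,r4:1,r5:Add1
c3: issue MUL r4<-Mul2 | r0:3,r1:2,r2:Mul1,r3:5,r4:Mul2,r5:Add1
c4: CDB Add1=5; issue SUB r1<-Add1 | r0:3,r1:Add1,r2:Mul1,r3:5,r4:Mul2,r5:5
c5: issue ADD r4<-Add2 | r0:3,r1:Add1,r2:Mul1,r3:5,r4:Add2,r5:5
c6: issue SUB r2<-Add3 | r0:3,r1:Add1,r2:Add3,r3:5,r4:Add2,r5:5
c7: - | r0:3,r1:Add1,r2:Add3,r3:5,r4:Add2,r5:5
c8: CDB Mul2=25 | r0:3,r1:Add1,r2:Add3,r3:5,r4:Add2,r5:5

STATUS = TAG Add3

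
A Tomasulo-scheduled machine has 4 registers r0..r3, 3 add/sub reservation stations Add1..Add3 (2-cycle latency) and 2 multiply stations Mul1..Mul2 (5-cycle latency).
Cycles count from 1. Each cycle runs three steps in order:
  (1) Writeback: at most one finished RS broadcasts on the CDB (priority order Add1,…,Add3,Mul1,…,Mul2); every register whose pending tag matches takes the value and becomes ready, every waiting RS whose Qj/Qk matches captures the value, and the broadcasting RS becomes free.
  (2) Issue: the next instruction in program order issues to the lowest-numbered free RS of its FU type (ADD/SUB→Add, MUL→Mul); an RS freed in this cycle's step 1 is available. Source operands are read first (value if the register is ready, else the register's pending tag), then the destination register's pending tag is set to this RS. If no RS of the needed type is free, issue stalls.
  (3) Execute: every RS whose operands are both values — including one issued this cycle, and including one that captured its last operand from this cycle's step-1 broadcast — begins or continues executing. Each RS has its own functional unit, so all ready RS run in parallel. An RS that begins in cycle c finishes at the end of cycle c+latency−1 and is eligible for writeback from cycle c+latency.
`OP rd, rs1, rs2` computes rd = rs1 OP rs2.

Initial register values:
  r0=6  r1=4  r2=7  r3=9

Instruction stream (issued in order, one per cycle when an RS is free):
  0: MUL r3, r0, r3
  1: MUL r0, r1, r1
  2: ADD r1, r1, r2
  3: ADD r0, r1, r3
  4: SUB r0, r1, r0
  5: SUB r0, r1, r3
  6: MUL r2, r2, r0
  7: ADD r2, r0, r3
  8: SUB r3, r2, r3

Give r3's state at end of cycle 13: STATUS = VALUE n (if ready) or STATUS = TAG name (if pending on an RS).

  c1: issue MUL r3<-Mul1  regs: r0:6,r1:4,r2:7,r3:Mul1
  c2: issue MUL r0<-Mul2  regs: r0:Mul2,r1:4,r2:7,r3:Mul1
  c3: issue ADD r1<-Add1  regs: r0:Mul2,r1:Add1,r2:7,r3:Mul1
  c4: issue ADD r0<-Add2  regs: r0:Add2,r1:Add1,r2:7,r3:Mul1
  c5: CDB Add1=11; issue SUB r0<-Add1  regs: r0:Add1,r1:11,r2:7,r3:Mul1
  c6: CDB Mul1=54; issue SUB r0<-Add3  regs: r0:Add3,r1:11,r2:7,r3:54
  c7: CDB Mul2=16; issue MUL r2<-Mul1  regs: r0:Add3,r1:11,r2:Mul1,r3:54
  c8: CDB Add2=65; issue ADD r2<-Add2  regs: r0:Add3,r1:11,r2:Add2,r3:54
  c9: CDB Add3=-43; issue SUB r3<-Add3  regs: r0:-43,r1:11,r2:Add2,r3:Add3
  c10: CDB Add1=-54  regs: r0:-43,r1:11,r2:Add2,r3:Add3
  c11: CDB Add2=11  regs: r0:-43,r1:11,r2:11,r3:Add3
  c12: -  regs: r0:-43,r1:11,r2:11,r3:Add3
  c13: CDB Add3=-43  regs: r0:-43,r1:11,r2:11,r3:-43

STATUS = VALUE -43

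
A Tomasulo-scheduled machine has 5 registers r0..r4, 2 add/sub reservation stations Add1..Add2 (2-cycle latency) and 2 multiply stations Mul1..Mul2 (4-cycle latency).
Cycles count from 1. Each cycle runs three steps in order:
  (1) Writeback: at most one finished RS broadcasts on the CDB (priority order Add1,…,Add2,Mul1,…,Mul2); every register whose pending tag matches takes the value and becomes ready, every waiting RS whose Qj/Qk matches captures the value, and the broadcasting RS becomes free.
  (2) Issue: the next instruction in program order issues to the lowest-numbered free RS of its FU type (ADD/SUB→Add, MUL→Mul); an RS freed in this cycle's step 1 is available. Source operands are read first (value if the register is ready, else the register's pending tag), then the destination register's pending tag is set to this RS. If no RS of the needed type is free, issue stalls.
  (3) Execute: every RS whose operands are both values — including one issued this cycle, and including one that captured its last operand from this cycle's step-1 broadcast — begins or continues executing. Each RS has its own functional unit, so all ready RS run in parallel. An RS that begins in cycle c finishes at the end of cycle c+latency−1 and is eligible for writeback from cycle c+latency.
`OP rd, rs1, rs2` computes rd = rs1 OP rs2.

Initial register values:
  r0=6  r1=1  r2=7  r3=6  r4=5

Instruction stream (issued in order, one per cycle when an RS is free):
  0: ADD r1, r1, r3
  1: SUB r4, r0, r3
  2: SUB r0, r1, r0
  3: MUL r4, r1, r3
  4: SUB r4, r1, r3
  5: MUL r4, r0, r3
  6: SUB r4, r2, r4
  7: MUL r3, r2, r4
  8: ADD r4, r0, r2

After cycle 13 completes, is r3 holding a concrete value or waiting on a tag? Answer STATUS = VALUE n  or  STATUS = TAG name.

c1: issue ADD r1<-Add1 | r0:6,r1:Add1,r2:7,r3:6,r4:5
c2: issue SUB r4<-Add2 | r0:6,r1:Add1,r2:7,r3:6,r4:Add2
c3: CDB Add1=7; issue SUB r0<-Add1 | r0:Add1,r1:7,r2:7,r3:6,r4:Add2
c4: CDB Add2=0; issue MUL r4<-Mul1 | r0:Add1,r1:7,r2:7,r3:6,r4:Mul1
c5: CDB Add1=1; issue SUB r4<-Add1 | r0:1,r1:7,r2:7,r3:6,r4:Add1
c6: issue MUL r4<-Mul2 | r0:1,r1:7,r2:7,r3:6,r4:Mul2
c7: CDB Add1=1; issue SUB r4<-Add1 | r0:1,r1:7,r2:7,r3:6,r4:Add1
c8: CDB Mul1=42; issue MUL r3<-Mul1 | r0:1,r1:7,r2:7,r3:Mul1,r4:Add1
c9: issue ADD r4<-Add2 | r0:1,r1:7,r2:7,r3:Mul1,r4:Add2
c10: CDB Mul2=6 | r0:1,r1:7,r2:7,r3:Mul1,r4:Add2
c11: CDB Add2=8 | r0:1,r1:7,r2:7,r3:Mul1,r4:8
c12: CDB Add1=1 | r0:1,r1:7,r2:7,r3:Mul1,r4:8
c13: - | r0:1,r1:7,r2:7,r3:Mul1,r4:8

STATUS = TAG Mul1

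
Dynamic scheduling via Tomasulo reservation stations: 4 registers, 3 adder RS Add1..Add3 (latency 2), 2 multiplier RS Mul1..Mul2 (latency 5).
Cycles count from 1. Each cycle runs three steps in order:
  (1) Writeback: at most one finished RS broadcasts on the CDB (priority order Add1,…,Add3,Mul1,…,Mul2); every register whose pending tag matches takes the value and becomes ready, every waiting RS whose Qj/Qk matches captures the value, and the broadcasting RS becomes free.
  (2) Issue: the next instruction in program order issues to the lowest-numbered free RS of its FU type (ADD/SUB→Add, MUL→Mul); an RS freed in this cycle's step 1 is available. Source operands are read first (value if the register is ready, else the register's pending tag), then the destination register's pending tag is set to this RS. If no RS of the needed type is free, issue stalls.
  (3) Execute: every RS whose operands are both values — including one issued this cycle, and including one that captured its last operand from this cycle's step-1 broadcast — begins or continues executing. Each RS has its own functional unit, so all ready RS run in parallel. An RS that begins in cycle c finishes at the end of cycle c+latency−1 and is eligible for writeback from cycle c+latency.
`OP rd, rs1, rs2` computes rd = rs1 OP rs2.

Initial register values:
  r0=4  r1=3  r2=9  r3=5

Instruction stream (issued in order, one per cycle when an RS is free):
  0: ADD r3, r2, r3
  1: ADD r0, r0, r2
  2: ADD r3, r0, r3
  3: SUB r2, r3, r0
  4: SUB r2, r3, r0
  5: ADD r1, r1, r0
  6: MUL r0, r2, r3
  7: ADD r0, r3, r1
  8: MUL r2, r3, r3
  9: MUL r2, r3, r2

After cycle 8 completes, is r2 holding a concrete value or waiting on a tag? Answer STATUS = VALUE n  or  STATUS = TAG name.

STATUS = TAG Add3

  c1: issue ADD r3<-Add1  regs: r0:4,r1:3,r2:9,r3:Add1
  c2: issue ADD r0<-Add2  regs: r0:Add2,r1:3,r2:9,r3:Add1
  c3: CDB Add1=14; issue ADD r3<-Add1  regs: r0:Add2,r1:3,r2:9,r3:Add1
  c4: CDB Add2=13; issue SUB r2<-Add2  regs: r0:13,r1:3,r2:Add2,r3:Add1
  c5: issue SUB r2<-Add3  regs: r0:13,r1:3,r2:Add3,r3:Add1
  c6: CDB Add1=27; issue ADD r1<-Add1  regs: r0:13,r1:Add1,r2:Add3,r3:27
  c7: issue MUL r0<-Mul1  regs: r0:Mul1,r1:Add1,r2:Add3,r3:27
  c8: CDB Add1=16; issue ADD r0<-Add1  regs: r0:Add1,r1:16,r2:Add3,r3:27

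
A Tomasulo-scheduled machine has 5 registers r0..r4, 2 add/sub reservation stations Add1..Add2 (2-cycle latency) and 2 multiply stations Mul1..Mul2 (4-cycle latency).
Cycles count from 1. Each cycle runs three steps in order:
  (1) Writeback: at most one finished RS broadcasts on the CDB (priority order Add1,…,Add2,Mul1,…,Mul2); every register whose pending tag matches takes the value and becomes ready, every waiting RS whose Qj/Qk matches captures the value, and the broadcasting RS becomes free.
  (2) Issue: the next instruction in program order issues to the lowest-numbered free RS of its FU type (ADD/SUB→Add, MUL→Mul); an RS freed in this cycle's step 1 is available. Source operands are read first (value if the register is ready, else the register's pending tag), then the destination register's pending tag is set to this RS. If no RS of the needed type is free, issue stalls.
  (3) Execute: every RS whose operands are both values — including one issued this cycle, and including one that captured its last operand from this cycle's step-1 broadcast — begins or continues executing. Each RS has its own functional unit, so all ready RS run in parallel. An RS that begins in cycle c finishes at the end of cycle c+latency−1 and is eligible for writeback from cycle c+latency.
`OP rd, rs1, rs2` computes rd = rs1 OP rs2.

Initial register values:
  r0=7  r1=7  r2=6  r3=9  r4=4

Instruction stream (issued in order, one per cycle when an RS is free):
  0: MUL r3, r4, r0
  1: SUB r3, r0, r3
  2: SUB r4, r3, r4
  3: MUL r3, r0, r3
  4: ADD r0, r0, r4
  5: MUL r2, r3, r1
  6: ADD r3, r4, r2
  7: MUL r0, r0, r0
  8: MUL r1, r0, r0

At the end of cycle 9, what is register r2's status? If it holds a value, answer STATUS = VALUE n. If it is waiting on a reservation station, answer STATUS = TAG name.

STATUS = TAG Mul1

  c1: issue MUL r3<-Mul1  regs: r0:7,r1:7,r2:6,r3:Mul1,r4:4
  c2: issue SUB r3<-Add1  regs: r0:7,r1:7,r2:6,r3:Add1,r4:4
  c3: issue SUB r4<-Add2  regs: r0:7,r1:7,r2:6,r3:Add1,r4:Add2
  c4: issue MUL r3<-Mul2  regs: r0:7,r1:7,r2:6,r3:Mul2,r4:Add2
  c5: CDB Mul1=28; stall  regs: r0:7,r1:7,r2:6,r3:Mul2,r4:Add2
  c6: stall  regs: r0:7,r1:7,r2:6,r3:Mul2,r4:Add2
  c7: CDB Add1=-21; issue ADD r0<-Add1  regs: r0:Add1,r1:7,r2:6,r3:Mul2,r4:Add2
  c8: issue MUL r2<-Mul1  regs: r0:Add1,r1:7,r2:Mul1,r3:Mul2,r4:Add2
  c9: CDB Add2=-25; issue ADD r3<-Add2  regs: r0:Add1,r1:7,r2:Mul1,r3:Add2,r4:-25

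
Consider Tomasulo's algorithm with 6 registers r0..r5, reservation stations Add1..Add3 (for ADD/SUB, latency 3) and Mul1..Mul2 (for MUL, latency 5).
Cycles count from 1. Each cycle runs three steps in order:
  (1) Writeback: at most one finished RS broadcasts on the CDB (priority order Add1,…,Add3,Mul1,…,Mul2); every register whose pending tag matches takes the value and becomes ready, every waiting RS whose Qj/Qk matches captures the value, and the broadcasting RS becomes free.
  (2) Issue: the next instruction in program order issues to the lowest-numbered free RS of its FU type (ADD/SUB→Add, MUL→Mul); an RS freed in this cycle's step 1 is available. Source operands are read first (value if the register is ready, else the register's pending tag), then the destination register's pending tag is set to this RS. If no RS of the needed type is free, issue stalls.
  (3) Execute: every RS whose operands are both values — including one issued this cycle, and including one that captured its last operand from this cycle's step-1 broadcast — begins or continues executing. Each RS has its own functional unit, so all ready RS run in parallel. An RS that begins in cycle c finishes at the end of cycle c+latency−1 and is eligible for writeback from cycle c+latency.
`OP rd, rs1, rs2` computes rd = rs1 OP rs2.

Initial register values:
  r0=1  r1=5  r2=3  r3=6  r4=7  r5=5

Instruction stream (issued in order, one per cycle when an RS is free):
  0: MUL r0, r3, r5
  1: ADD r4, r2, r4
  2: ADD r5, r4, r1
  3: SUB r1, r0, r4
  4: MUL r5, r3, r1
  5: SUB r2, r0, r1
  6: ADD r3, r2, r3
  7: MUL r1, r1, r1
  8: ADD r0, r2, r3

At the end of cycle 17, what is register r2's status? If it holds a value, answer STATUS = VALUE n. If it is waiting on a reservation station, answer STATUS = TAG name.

STATUS = VALUE 10

  c1: issue MUL r0<-Mul1  regs: r0:Mul1,r1:5,r2:3,r3:6,r4:7,r5:5
  c2: issue ADD r4<-Add1  regs: r0:Mul1,r1:5,r2:3,r3:6,r4:Add1,r5:5
  c3: issue ADD r5<-Add2  regs: r0:Mul1,r1:5,r2:3,r3:6,r4:Add1,r5:Add2
  c4: issue SUB r1<-Add3  regs: r0:Mul1,r1:Add3,r2:3,r3:6,r4:Add1,r5:Add2
  c5: CDB Add1=10; issue MUL r5<-Mul2  regs: r0:Mul1,r1:Add3,r2:3,r3:6,r4:10,r5:Mul2
  c6: CDB Mul1=30; issue SUB r2<-Add1  regs: r0:30,r1:Add3,r2:Add1,r3:6,r4:10,r5:Mul2
  c7: stall  regs: r0:30,r1:Add3,r2:Add1,r3:6,r4:10,r5:Mul2
  c8: CDB Add2=15; issue ADD r3<-Add2  regs: r0:30,r1:Add3,r2:Add1,r3:Add2,r4:10,r5:Mul2
  c9: CDB Add3=20; issue MUL r1<-Mul1  regs: r0:30,r1:Mul1,r2:Add1,r3:Add2,r4:10,r5:Mul2
  c10: issue ADD r0<-Add3  regs: r0:Add3,r1:Mul1,r2:Add1,r3:Add2,r4:10,r5:Mul2
  c11: -  regs: r0:Add3,r1:Mul1,r2:Add1,r3:Add2,r4:10,r5:Mul2
  c12: CDB Add1=10  regs: r0:Add3,r1:Mul1,r2:10,r3:Add2,r4:10,r5:Mul2
  c13: -  regs: r0:Add3,r1:Mul1,r2:10,r3:Add2,r4:10,r5:Mul2
  c14: CDB Mul1=400  regs: r0:Add3,r1:400,r2:10,r3:Add2,r4:10,r5:Mul2
  c15: CDB Add2=16  regs: r0:Add3,r1:400,r2:10,r3:16,r4:10,r5:Mul2
  c16: CDB Mul2=120  regs: r0:Add3,r1:400,r2:10,r3:16,r4:10,r5:120
  c17: -  regs: r0:Add3,r1:400,r2:10,r3:16,r4:10,r5:120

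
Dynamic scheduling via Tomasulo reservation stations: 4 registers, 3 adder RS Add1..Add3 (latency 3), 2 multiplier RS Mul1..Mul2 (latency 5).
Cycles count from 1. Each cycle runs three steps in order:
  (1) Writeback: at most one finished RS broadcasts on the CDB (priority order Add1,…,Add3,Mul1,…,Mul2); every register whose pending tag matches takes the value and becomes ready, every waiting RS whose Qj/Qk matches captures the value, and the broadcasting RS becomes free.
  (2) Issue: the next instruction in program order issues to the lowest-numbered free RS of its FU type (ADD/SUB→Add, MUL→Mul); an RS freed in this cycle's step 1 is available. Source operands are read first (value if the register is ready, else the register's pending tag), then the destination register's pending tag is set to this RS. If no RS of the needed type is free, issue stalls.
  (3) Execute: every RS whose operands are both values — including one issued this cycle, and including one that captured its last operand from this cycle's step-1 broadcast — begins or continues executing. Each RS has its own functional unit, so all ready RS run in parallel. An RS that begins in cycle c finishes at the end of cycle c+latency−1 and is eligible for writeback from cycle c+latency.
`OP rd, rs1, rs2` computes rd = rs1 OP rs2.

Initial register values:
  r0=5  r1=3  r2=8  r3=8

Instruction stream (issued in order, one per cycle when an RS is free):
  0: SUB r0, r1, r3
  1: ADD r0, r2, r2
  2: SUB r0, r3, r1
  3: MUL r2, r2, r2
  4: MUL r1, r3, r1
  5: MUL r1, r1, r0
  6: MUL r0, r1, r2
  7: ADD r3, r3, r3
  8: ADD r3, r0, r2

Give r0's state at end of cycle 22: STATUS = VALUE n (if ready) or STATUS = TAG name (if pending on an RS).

  c1: issue SUB r0<-Add1  regs: r0:Add1,r1:3,r2:8,r3:8
  c2: issue ADD r0<-Add2  regs: r0:Add2,r1:3,r2:8,r3:8
  c3: issue SUB r0<-Add3  regs: r0:Add3,r1:3,r2:8,r3:8
  c4: CDB Add1=-5; issue MUL r2<-Mul1  regs: r0:Add3,r1:3,r2:Mul1,r3:8
  c5: CDB Add2=16; issue MUL r1<-Mul2  regs: r0:Add3,r1:Mul2,r2:Mul1,r3:8
  c6: CDB Add3=5; stall  regs: r0:5,r1:Mul2,r2:Mul1,r3:8
  c7: stall  regs: r0:5,r1:Mul2,r2:Mul1,r3:8
  c8: stall  regs: r0:5,r1:Mul2,r2:Mul1,r3:8
  c9: CDB Mul1=64; issue MUL r1<-Mul1  regs: r0:5,r1:Mul1,r2:64,r3:8
  c10: CDB Mul2=24; issue MUL r0<-Mul2  regs: r0:Mul2,r1:Mul1,r2:64,r3:8
  c11: issue ADD r3<-Add1  regs: r0:Mul2,r1:Mul1,r2:64,r3:Add1
  c12: issue ADD r3<-Add2  regs: r0:Mul2,r1:Mul1,r2:64,r3:Add2
  c13: -  regs: r0:Mul2,r1:Mul1,r2:64,r3:Add2
  c14: CDB Add1=16  regs: r0:Mul2,r1:Mul1,r2:64,r3:Add2
  c15: CDB Mul1=120  regs: r0:Mul2,r1:120,r2:64,r3:Add2
  c16: -  regs: r0:Mul2,r1:120,r2:64,r3:Add2
  c17: -  regs: r0:Mul2,r1:120,r2:64,r3:Add2
  c18: -  regs: r0:Mul2,r1:120,r2:64,r3:Add2
  c19: -  regs: r0:Mul2,r1:120,r2:64,r3:Add2
  c20: CDB Mul2=7680  regs: r0:7680,r1:120,r2:64,r3:Add2
  c21: -  regs: r0:7680,r1:120,r2:64,r3:Add2
  c22: -  regs: r0:7680,r1:120,r2:64,r3:Add2

STATUS = VALUE 7680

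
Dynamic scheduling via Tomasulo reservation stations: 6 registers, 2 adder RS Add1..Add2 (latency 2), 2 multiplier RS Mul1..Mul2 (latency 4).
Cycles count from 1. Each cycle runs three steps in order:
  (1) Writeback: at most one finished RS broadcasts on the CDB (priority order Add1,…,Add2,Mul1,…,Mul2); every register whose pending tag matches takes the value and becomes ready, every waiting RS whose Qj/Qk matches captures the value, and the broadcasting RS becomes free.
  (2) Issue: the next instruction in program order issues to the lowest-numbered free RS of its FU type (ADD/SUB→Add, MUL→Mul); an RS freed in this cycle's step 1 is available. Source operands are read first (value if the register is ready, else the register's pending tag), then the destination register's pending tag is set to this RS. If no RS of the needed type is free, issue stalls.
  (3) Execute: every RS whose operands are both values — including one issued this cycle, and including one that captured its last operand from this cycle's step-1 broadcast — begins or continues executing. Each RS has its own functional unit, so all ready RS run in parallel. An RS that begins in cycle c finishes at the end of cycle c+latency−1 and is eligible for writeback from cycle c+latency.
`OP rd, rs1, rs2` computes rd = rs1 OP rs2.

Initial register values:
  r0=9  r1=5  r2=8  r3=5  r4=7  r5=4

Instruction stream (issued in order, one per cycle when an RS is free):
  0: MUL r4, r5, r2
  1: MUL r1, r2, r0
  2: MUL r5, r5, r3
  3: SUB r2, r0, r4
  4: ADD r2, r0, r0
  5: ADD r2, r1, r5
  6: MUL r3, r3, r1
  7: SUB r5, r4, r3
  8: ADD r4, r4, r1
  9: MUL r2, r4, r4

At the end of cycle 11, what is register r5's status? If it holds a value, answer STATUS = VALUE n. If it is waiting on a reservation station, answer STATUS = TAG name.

c1: issue MUL r4<-Mul1 | r0:9,r1:5,r2:8,r3:5,r4:Mul1,r5:4
c2: issue MUL r1<-Mul2 | r0:9,r1:Mul2,r2:8,r3:5,r4:Mul1,r5:4
c3: stall | r0:9,r1:Mul2,r2:8,r3:5,r4:Mul1,r5:4
c4: stall | r0:9,r1:Mul2,r2:8,r3:5,r4:Mul1,r5:4
c5: CDB Mul1=32; issue MUL r5<-Mul1 | r0:9,r1:Mul2,r2:8,r3:5,r4:32,r5:Mul1
c6: CDB Mul2=72; issue SUB r2<-Add1 | r0:9,r1:72,r2:Add1,r3:5,r4:32,r5:Mul1
c7: issue ADD r2<-Add2 | r0:9,r1:72,r2:Add2,r3:5,r4:32,r5:Mul1
c8: CDB Add1=-23; issue ADD r2<-Add1 | r0:9,r1:72,r2:Add1,r3:5,r4:32,r5:Mul1
c9: CDB Add2=18; issue MUL r3<-Mul2 | r0:9,r1:72,r2:Add1,r3:Mul2,r4:32,r5:Mul1
c10: CDB Mul1=20; issue SUB r5<-Add2 | r0:9,r1:72,r2:Add1,r3:Mul2,r4:32,r5:Add2
c11: stall | r0:9,r1:72,r2:Add1,r3:Mul2,r4:32,r5:Add2

STATUS = TAG Add2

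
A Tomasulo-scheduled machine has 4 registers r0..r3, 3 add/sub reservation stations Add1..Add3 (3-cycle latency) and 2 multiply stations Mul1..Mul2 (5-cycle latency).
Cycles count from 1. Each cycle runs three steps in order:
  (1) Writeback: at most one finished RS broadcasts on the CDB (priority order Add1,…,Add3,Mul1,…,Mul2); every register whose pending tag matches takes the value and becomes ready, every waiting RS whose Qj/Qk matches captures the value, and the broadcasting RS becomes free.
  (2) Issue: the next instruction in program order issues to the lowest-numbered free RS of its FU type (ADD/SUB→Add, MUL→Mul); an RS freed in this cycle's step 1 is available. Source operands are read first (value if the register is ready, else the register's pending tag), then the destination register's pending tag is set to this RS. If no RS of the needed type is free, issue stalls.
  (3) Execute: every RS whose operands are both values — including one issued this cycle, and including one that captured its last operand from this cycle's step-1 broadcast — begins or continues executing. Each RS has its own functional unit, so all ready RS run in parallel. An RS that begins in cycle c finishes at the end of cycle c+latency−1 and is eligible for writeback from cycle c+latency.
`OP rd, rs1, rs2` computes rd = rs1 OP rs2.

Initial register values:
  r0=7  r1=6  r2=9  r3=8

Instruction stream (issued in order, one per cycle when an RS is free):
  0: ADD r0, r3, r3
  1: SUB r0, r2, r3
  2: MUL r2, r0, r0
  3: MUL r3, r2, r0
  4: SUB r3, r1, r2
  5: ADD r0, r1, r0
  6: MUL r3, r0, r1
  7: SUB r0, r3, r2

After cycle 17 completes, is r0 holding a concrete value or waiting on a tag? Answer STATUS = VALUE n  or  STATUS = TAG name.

c1: issue ADD r0<-Add1 | r0:Add1,r1:6,r2:9,r3:8
c2: issue SUB r0<-Add2 | r0:Add2,r1:6,r2:9,r3:8
c3: issue MUL r2<-Mul1 | r0:Add2,r1:6,r2:Mul1,r3:8
c4: CDB Add1=16; issue MUL r3<-Mul2 | r0:Add2,r1:6,r2:Mul1,r3:Mul2
c5: CDB Add2=1; issue SUB r3<-Add1 | r0:1,r1:6,r2:Mul1,r3:Add1
c6: issue ADD r0<-Add2 | r0:Add2,r1:6,r2:Mul1,r3:Add1
c7: stall | r0:Add2,r1:6,r2:Mul1,r3:Add1
c8: stall | r0:Add2,r1:6,r2:Mul1,r3:Add1
c9: CDB Add2=7; stall | r0:7,r1:6,r2:Mul1,r3:Add1
c10: CDB Mul1=1; issue MUL r3<-Mul1 | r0:7,r1:6,r2:1,r3:Mul1
c11: issue SUB r0<-Add2 | r0:Add2,r1:6,r2:1,r3:Mul1
c12: - | r0:Add2,r1:6,r2:1,r3:Mul1
c13: CDB Add1=5 | r0:Add2,r1:6,r2:1,r3:Mul1
c14: - | r0:Add2,r1:6,r2:1,r3:Mul1
c15: CDB Mul1=42 | r0:Add2,r1:6,r2:1,r3:42
c16: CDB Mul2=1 | r0:Add2,r1:6,r2:1,r3:42
c17: - | r0:Add2,r1:6,r2:1,r3:42

STATUS = TAG Add2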